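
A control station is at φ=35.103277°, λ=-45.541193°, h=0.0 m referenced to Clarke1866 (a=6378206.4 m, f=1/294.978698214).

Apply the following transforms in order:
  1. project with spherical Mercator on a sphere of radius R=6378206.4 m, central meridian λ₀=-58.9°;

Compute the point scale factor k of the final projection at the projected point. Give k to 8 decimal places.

start: φ=35.103277°, λ=-45.541193°, h=0.000 m
→ into merc (λ₀=-58.9°): φ=35.10327700°, λ−λ₀=13.35880700°
scale k = 1.22231931

1.22231931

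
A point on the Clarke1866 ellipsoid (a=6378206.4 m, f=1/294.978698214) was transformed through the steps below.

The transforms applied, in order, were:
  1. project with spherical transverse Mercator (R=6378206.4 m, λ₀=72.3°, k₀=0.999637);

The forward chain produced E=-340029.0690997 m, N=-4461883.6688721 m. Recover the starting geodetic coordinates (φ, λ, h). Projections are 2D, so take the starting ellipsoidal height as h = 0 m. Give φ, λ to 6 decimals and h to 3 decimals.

start: E=-340029.0691, N=-4461883.6689 m
→ tm⁻¹: φ=-40.02741600°, λ=68.31013800°

φ=-40.027416°, λ=68.310138°, h=0.000 m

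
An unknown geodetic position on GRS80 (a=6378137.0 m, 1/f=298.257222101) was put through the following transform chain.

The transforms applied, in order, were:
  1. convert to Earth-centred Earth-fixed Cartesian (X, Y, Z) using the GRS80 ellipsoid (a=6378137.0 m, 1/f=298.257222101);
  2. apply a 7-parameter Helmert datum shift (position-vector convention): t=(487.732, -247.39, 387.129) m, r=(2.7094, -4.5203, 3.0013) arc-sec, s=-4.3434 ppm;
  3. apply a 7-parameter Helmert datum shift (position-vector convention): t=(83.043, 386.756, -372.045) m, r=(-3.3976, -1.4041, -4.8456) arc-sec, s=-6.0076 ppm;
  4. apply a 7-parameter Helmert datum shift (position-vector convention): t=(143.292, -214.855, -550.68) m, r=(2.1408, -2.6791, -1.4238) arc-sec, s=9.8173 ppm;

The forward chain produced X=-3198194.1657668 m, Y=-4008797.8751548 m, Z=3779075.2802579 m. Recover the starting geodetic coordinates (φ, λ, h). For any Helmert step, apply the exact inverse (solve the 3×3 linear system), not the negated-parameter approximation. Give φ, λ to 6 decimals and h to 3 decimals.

φ=36.574610°, λ=-128.587312°, h=315.073 m

start: X=-3198194.1658, Y=-4008797.8752, Z=3779075.2803 m
→ Helmert⁻¹: X=-3198229.2963, Y=-4008526.5149, Z=3779671.9996
→ Helmert⁻¹: X=-3198211.6402, Y=-4009074.7525, Z=3780022.4872
→ Helmert⁻¹: X=-3198688.7618, Y=-4008748.5819, Z=3779774.5312
→ geod (Bowring, a=6378137.000): φ=36.57461000°, λ=-128.58731200°, h=315.0730 m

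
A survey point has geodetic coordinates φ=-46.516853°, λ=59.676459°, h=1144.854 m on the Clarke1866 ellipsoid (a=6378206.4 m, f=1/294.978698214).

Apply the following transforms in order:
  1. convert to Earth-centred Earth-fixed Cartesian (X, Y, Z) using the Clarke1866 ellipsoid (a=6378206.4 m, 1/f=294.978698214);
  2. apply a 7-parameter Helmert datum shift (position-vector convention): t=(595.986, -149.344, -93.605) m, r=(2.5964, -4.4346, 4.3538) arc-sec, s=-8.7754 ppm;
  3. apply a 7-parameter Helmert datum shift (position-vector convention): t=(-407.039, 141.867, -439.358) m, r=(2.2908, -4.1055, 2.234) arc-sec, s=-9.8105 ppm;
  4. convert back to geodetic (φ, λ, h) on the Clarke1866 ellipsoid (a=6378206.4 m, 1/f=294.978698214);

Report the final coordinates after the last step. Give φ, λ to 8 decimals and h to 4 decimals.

φ=-46.51720608°, λ=59.67468836°, h=1473.5125 m

start: φ=-46.516853°, λ=59.676459°, h=1144.854 m
→ ECEF (a=6378206.400, f=1/294.978698214): X=2220338.8864, Y=3796073.2702, Z=-4605596.5444
→ Helmert 7p (PV): X=2220934.2793, Y=3795995.4536, Z=-4605554.2141
→ Helmert 7p (PV): X=2220556.0070, Y=3796175.2834, Z=-4605862.0259
→ geod (Bowring, a=6378206.400): φ=-46.51720608°, λ=59.67468836°, h=1473.5125 m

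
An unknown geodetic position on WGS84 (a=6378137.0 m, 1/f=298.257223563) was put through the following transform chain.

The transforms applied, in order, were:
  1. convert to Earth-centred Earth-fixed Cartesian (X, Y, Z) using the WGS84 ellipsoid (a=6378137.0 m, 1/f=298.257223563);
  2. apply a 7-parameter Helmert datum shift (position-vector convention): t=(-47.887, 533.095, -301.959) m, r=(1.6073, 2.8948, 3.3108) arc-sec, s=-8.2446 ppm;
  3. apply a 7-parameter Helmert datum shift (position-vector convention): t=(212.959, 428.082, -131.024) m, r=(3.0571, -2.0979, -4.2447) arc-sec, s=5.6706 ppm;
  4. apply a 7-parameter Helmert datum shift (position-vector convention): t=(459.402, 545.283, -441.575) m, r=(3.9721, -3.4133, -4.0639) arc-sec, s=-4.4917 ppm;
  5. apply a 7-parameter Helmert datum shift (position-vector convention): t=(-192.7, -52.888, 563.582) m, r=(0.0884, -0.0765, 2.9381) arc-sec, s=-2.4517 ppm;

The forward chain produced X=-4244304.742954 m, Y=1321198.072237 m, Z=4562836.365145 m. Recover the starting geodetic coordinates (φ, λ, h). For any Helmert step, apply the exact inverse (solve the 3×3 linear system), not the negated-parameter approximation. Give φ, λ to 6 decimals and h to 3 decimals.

start: X=-4244304.7430, Y=1321198.0722, Z=4562836.3651 m
→ Helmert⁻¹: X=-4244101.9350, Y=1321316.6091, Z=4562284.9763
→ Helmert⁻¹: X=-4244530.9191, Y=1320781.4985, Z=4562791.8502
→ Helmert⁻¹: X=-4244700.5698, Y=1320326.2062, Z=4562920.6034
→ Helmert⁻¹: X=-4244730.5340, Y=1319907.6838, Z=4563190.3272
→ geod (Bowring, a=6378137.000): φ=45.94258200°, λ=162.72681100°, h=3309.6160 m

φ=45.942582°, λ=162.726811°, h=3309.616 m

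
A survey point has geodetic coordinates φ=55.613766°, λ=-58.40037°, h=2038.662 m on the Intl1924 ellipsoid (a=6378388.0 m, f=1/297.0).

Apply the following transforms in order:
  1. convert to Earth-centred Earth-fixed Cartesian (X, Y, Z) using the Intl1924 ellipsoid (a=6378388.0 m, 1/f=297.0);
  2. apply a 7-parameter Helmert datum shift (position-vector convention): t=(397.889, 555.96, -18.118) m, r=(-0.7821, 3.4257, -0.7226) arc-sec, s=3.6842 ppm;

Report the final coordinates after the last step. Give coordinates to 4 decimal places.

start: φ=55.613766°, λ=-58.400370°, h=2038.662 m
→ ECEF (a=6378388.000, f=1/297.0): X=1892481.1794, Y=-3076228.7651, Z=5242065.5726
→ Helmert 7p (PV): X=1892962.3257, Y=-3075670.8919, Z=5242047.0008

X=1892962.3257 m, Y=-3075670.8919 m, Z=5242047.0008 m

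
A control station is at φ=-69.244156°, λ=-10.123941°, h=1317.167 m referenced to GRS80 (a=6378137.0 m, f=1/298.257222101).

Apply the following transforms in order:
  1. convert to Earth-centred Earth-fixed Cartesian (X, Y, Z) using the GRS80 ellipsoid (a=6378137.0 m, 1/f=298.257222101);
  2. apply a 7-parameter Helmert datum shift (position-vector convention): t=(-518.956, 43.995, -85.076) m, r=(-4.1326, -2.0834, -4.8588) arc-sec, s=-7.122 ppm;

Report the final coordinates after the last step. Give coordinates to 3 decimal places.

start: φ=-69.244156°, λ=-10.123941°, h=1317.167 m
→ ECEF (a=6378137.000, f=1/298.257222101): X=2232132.2475, Y=-398565.6717, Z=-5942910.8261
→ Helmert 7p (PV): X=2231648.0322, Y=-398690.4859, Z=-5942923.0455

X=2231648.032 m, Y=-398690.486 m, Z=-5942923.046 m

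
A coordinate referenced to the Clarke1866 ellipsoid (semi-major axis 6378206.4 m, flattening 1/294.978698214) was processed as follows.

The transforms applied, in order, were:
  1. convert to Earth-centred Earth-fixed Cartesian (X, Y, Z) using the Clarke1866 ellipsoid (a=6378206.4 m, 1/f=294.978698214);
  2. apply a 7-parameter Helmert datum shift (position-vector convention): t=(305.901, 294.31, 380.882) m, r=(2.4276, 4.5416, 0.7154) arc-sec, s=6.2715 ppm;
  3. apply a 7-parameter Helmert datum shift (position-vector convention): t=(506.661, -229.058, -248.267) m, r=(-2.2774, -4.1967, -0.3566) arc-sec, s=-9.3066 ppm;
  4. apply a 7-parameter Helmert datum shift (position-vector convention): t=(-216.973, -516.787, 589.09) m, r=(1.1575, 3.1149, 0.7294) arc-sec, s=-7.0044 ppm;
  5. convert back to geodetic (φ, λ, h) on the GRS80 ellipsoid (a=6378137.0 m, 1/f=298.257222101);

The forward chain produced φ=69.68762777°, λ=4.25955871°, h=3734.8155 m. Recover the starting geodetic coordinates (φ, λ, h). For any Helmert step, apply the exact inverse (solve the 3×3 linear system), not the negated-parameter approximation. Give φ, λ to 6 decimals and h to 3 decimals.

φ=69.692408°, λ=4.273176°, h=3067.361 m

start: φ=69.687628°, λ=4.259559°, h=3734.815 m
→ ECEF (a=6378137.000, f=1/298.257222101): X=2215800.7257, Y=165034.1479, Z=5962534.5562
→ Helmert⁻¹: X=2215943.7710, Y=165577.7156, Z=5962019.7612
→ Helmert⁻¹: X=2215578.7514, Y=165746.3167, Z=5962280.2686
→ Helmert⁻¹: X=2215128.2604, Y=165513.4539, Z=5961908.8222
→ geod (Bowring, a=6378206.400): φ=69.69240800°, λ=4.27317600°, h=3067.3610 m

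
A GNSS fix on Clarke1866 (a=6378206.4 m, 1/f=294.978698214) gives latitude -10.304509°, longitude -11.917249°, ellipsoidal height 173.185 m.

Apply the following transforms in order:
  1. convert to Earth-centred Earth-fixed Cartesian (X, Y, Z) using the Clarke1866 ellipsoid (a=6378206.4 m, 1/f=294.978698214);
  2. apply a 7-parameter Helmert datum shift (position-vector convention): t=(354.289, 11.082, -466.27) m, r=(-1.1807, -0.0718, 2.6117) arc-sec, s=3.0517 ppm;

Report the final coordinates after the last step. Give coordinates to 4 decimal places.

X=6141300.5626 m, Y=-1295945.4227 m, Z=-1133822.6002 m

start: φ=-10.304509°, λ=-11.917249°, h=173.185 m
→ ECEF (a=6378206.400, f=1/294.978698214): X=6140910.7287, Y=-1296023.8178, Z=-1133362.4279
→ Helmert 7p (PV): X=6141300.5626, Y=-1295945.4227, Z=-1133822.6002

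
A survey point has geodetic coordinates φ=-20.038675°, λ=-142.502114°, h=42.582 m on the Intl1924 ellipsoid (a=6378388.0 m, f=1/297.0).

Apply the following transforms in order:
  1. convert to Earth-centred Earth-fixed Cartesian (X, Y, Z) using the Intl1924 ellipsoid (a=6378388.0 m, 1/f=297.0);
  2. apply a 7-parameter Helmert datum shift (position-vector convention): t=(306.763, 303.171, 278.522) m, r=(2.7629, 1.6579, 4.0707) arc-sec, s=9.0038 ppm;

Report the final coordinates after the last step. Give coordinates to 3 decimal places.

X=-4755696.925 m, Y=-3648934.657 m, Z=-2171513.080 m

start: φ=-20.038675°, λ=-142.502114°, h=42.582 m
→ ECEF (a=6378388.000, f=1/297.0): X=-4756015.4273, Y=-3649140.2008, Z=-2171761.3952
→ Helmert 7p (PV): X=-4755696.9251, Y=-3648934.6574, Z=-2171513.0798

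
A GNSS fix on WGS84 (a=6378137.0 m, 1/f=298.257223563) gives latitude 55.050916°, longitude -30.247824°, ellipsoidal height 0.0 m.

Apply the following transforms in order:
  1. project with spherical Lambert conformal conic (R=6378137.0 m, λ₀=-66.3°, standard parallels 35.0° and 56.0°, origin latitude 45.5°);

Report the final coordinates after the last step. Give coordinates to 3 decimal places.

start: φ=55.050916°, λ=-30.247824°, h=0.000 m
→ lcc (R=6378137.0, λ₀=-66.3°): E=2214795.0191, N=1558416.7064

E=2214795.019 m, N=1558416.706 m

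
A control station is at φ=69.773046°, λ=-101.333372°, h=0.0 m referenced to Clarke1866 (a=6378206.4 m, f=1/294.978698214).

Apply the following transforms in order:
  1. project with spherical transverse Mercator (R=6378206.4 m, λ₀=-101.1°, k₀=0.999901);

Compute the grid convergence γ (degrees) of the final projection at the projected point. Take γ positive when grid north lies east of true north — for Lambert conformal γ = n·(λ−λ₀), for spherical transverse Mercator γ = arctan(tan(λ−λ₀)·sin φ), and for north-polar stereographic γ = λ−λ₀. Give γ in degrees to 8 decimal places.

start: φ=69.773046°, λ=-101.333372°, h=0.000 m
→ into tm (λ₀=-101.1°): φ=69.77304600°, λ−λ₀=-0.23337200°
convergence γ = -0.21898021°

-0.21898021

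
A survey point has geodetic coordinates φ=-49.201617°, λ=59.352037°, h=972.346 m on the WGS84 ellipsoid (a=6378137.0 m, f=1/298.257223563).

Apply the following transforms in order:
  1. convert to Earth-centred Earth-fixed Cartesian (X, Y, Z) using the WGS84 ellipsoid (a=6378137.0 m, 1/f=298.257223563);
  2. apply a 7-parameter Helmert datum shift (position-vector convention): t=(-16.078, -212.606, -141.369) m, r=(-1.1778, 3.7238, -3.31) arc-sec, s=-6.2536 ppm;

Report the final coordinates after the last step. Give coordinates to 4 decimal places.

X=2128768.9632 m, Y=3592486.3981 m, Z=-4806145.5498 m

start: φ=-49.201617°, λ=59.352037°, h=972.346 m
→ ECEF (a=6378137.000, f=1/298.257223563): X=2128827.4639, Y=3592783.0763, Z=-4805975.2877
→ Helmert 7p (PV): X=2128768.9632, Y=3592486.3981, Z=-4806145.5498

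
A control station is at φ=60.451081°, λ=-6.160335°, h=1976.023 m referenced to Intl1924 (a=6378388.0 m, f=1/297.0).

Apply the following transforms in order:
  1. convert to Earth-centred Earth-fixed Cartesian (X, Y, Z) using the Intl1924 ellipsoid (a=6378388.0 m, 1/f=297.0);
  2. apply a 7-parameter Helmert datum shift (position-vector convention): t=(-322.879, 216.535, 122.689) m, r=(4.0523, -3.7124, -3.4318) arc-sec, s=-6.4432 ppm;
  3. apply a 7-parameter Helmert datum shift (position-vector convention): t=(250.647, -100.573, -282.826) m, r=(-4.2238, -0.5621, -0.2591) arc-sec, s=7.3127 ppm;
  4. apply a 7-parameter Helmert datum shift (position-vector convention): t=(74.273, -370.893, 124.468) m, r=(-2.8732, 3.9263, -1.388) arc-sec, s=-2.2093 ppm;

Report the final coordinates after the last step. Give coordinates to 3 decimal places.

X=3136378.044 m, Y=-338775.215 m, Z=5527240.138 m

start: φ=60.451081°, λ=-6.160335°, h=1976.023 m
→ ECEF (a=6378388.000, f=1/297.0): X=3136397.8760, Y=-338525.1039, Z=5527272.9193
→ Helmert 7p (PV): X=3135949.6758, Y=-338467.1590, Z=5527409.7936
→ Helmert 7p (PV): X=3136207.7668, Y=-338460.9576, Z=5527182.8649
→ Helmert 7p (PV): X=3136378.0445, Y=-338775.2154, Z=5527240.1379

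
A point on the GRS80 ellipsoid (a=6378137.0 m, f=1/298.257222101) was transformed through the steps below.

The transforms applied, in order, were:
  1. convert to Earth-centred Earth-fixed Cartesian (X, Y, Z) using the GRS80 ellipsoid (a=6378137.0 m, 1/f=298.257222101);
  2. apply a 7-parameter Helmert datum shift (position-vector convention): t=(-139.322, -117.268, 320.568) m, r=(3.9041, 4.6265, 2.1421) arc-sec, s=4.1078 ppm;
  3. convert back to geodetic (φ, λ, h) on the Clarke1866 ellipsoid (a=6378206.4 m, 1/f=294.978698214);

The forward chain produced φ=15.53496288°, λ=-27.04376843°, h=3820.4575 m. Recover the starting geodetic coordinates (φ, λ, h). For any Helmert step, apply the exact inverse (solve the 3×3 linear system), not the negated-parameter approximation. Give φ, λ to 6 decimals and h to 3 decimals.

start: φ=15.534963°, λ=-27.043768°, h=3820.458 m
→ ECEF (a=6378206.400, f=1/294.978698214): X=5477881.5734, Y=-2796393.0781, Z=1698124.4296
→ Helmert⁻¹: X=5477931.2675, Y=-2796289.0744, Z=1697972.6840
→ geod (Bowring, a=6378137.000): φ=15.53254400°, λ=-27.04269500°, h=3829.2940 m

φ=15.532544°, λ=-27.042695°, h=3829.294 m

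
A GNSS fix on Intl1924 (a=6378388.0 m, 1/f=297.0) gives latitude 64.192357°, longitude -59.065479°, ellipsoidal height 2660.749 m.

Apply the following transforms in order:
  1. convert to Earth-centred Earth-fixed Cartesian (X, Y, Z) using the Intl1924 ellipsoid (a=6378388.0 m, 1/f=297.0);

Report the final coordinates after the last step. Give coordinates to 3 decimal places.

start: φ=64.192357°, λ=-59.065479°, h=2660.749 m
→ ECEF (a=6378388.000, f=1/297.0): X=1431956.8146, Y=-2389357.3306, Z=5721606.3443

X=1431956.815 m, Y=-2389357.331 m, Z=5721606.344 m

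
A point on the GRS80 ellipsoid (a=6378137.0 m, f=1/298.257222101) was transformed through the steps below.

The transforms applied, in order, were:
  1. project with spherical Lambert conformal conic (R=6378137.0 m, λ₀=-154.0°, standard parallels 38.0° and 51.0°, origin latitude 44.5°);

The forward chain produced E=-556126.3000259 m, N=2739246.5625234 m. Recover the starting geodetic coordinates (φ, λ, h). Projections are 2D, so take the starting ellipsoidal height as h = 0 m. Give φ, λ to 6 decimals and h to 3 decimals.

φ=68.101735°, λ=-166.183580°, h=0.000 m

start: E=-556126.3000, N=2739246.5625 m
→ lcc⁻¹: φ=68.10173500°, λ=-166.18358000°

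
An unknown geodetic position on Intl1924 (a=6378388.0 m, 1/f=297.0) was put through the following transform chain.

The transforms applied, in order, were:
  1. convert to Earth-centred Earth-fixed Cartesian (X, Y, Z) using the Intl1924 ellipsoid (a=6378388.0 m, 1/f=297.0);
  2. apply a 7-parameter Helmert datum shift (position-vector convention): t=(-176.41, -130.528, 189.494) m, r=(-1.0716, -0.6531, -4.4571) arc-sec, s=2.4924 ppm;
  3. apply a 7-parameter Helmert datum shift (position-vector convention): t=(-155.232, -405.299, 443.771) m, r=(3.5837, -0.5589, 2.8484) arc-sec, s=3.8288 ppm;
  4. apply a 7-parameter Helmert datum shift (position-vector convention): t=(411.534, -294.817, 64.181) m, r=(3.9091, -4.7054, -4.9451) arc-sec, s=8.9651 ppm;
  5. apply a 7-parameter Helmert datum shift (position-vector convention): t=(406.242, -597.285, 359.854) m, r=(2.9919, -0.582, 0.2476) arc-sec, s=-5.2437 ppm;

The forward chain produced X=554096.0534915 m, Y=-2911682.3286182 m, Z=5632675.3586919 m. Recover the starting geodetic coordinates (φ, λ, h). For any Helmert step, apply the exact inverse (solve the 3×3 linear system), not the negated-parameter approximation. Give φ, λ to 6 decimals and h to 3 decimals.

start: X=554096.0535, Y=-2911682.3286, Z=5632675.3587 m
→ Helmert⁻¹: X=553705.1129, Y=-2911019.2747, Z=5632385.7014
→ Helmert⁻¹: X=553486.8851, Y=-2910578.3506, Z=5632313.5610
→ Helmert⁻¹: X=553615.0712, Y=-2910071.7042, Z=5631897.2871
→ Helmert⁻¹: X=553870.8127, Y=-2909951.2131, Z=5631676.8849
→ geod (Bowring, a=6378388.000): φ=62.41506300°, λ=-79.22340900°, h=1657.0820 m

φ=62.415063°, λ=-79.223409°, h=1657.082 m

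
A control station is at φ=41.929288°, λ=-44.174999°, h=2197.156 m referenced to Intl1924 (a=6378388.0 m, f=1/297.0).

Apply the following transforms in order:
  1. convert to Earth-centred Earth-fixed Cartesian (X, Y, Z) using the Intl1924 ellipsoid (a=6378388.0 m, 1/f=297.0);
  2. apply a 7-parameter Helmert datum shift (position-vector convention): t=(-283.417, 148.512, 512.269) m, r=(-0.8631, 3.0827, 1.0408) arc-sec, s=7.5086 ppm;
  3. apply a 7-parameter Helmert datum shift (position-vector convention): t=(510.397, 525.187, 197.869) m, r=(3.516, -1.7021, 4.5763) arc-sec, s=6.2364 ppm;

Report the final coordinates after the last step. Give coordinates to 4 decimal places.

X=3410104.9174 m, Y=-3312240.4376 m, Z=4242007.9378 m

start: φ=41.929288°, λ=-44.174999°, h=2197.156 m
→ ECEF (a=6378388.000, f=1/297.0): X=3409712.4718, Y=-3312906.8942, Z=4241304.9309
→ Helmert 7p (PV): X=3409534.7621, Y=-3312748.3046, Z=4241811.9491
→ Helmert 7p (PV): X=3410104.9174, Y=-3312240.4376, Z=4242007.9378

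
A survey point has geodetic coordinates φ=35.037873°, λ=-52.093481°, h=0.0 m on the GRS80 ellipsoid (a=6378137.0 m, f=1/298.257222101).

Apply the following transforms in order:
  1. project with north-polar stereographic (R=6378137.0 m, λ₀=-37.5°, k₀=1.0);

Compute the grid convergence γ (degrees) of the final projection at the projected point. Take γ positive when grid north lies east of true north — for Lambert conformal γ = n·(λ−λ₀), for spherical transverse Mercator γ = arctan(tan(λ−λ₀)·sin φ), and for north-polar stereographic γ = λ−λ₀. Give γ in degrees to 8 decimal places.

start: φ=35.037873°, λ=-52.093481°, h=0.000 m
→ into stereo (λ₀=-37.5°): φ=35.03787300°, λ−λ₀=-14.59348100°
convergence γ = -14.59348100°

-14.59348100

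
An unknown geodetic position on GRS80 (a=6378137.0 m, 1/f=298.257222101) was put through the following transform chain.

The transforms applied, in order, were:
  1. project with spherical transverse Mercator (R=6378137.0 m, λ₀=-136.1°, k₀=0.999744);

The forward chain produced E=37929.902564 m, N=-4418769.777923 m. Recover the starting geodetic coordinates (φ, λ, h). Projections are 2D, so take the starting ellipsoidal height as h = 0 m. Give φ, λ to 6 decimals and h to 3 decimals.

start: E=37929.9026, N=-4418769.7779 m
→ tm⁻¹: φ=-39.70380700°, λ=-135.65701100°

φ=-39.703807°, λ=-135.657011°, h=0.000 m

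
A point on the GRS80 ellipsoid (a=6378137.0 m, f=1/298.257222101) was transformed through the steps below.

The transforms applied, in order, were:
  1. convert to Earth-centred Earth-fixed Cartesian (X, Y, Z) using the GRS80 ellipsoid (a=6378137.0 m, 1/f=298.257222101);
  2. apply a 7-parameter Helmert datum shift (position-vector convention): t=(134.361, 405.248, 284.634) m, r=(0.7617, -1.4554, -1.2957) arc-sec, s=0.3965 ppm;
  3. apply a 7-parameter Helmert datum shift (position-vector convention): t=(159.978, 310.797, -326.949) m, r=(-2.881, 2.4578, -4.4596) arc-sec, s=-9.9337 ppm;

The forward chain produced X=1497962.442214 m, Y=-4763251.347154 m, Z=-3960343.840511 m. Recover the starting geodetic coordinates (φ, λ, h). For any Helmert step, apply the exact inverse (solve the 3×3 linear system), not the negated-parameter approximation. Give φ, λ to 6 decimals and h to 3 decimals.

start: X=1497962.4422, Y=-4763251.3472, Z=-3960343.8405 m
→ Helmert⁻¹: X=1497967.5216, Y=-4763521.7645, Z=-3960104.9145
→ Helmert⁻¹: X=1497834.5481, Y=-4763930.3397, Z=-3960380.9545
→ geod (Bowring, a=6378137.000): φ=-38.60362800°, λ=-72.54625200°, h=3775.0520 m

φ=-38.603628°, λ=-72.546252°, h=3775.052 m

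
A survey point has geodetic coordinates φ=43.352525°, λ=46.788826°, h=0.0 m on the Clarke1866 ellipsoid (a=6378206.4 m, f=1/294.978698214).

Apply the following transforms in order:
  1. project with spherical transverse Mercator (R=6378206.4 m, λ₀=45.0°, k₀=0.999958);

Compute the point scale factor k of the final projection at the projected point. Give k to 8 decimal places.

1.00021570

start: φ=43.352525°, λ=46.788826°, h=0.000 m
→ into tm (λ₀=45.0°): φ=43.35252500°, λ−λ₀=1.78882600°
scale k = 1.00021570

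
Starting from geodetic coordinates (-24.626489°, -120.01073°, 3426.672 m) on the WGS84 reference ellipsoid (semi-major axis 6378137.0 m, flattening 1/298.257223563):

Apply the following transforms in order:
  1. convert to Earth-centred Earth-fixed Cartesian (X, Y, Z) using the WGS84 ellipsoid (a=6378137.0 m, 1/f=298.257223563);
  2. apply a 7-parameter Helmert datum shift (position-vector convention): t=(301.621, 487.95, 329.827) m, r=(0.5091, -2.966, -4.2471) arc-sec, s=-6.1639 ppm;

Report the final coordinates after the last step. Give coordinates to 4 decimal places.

X=-2902933.3729 m, Y=-5025708.7887 m, Z=-2642656.2195 m

start: φ=-24.626489°, λ=-120.010730°, h=3426.672 m
→ ECEF (a=6378137.000, f=1/298.257223563): X=-2903187.3997, Y=-5026294.0213, Z=-2642948.1853
→ Helmert 7p (PV): X=-2902933.3729, Y=-5025708.7887, Z=-2642656.2195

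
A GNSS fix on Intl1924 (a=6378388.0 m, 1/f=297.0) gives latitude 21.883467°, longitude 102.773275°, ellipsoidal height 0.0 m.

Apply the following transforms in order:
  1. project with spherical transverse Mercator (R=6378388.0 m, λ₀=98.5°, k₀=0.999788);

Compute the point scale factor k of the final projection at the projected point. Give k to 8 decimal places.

1.00218657

start: φ=21.883467°, λ=102.773275°, h=0.000 m
→ into tm (λ₀=98.5°): φ=21.88346700°, λ−λ₀=4.27327500°
scale k = 1.00218657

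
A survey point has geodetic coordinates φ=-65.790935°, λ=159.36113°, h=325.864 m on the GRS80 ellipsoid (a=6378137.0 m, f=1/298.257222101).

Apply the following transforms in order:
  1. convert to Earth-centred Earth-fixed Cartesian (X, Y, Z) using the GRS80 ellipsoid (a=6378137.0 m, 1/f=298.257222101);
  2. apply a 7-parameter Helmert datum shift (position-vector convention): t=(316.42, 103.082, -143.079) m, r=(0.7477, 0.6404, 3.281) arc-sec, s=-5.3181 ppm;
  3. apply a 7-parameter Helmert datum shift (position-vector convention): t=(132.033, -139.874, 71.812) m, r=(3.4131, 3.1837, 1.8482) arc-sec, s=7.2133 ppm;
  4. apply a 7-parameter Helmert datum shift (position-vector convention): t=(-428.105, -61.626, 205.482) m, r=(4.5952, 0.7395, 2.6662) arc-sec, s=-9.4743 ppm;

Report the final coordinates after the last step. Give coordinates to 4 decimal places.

X=-2454699.5440 m, Y=924562.9781 m, Z=-5794452.4101 m

start: φ=-65.790935°, λ=159.361130°, h=325.864 m
→ ECEF (a=6378137.000, f=1/298.257222101): X=-2454575.3434, Y=924515.1727, Z=-5794724.0927
→ Helmert 7p (PV): X=-2454278.5668, Y=924595.2994, Z=-5794825.3827
→ Helmert 7p (PV): X=-2454261.9658, Y=924535.9922, Z=-5794742.1889
→ Helmert 7p (PV): X=-2454699.5440, Y=924562.9781, Z=-5794452.4101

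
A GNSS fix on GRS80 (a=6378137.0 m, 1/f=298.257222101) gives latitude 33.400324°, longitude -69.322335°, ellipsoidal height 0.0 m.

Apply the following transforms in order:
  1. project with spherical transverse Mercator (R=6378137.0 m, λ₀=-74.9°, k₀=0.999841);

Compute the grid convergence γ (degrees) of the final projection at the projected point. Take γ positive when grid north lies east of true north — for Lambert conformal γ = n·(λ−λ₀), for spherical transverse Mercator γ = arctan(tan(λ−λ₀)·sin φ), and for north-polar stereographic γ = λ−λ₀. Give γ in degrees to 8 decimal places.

3.07719750

start: φ=33.400324°, λ=-69.322335°, h=0.000 m
→ into tm (λ₀=-74.9°): φ=33.40032400°, λ−λ₀=5.57766500°
convergence γ = 3.07719750°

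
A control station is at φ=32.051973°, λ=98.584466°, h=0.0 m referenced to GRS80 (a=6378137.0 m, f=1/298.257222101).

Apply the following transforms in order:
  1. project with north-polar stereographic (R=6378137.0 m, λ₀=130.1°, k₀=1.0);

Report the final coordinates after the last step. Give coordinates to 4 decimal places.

E=-3692226.4489 m, N=-6021500.8525 m

start: φ=32.051973°, λ=98.584466°, h=0.000 m
→ stereo (R=6378137.0, λ₀=130.1°): E=-3692226.4489, N=-6021500.8525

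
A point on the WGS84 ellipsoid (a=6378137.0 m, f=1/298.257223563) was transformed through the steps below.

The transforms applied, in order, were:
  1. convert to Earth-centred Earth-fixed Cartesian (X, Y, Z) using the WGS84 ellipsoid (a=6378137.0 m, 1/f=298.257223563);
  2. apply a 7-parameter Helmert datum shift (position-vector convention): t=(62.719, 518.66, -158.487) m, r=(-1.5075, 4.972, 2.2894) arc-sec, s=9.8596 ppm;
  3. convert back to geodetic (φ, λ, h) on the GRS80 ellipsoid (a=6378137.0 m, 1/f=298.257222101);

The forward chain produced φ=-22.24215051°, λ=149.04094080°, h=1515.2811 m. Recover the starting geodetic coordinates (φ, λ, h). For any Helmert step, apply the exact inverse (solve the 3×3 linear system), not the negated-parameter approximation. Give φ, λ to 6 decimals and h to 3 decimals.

φ=-22.242529°, λ=149.044497°, h=1195.515 m

start: φ=-22.242151°, λ=149.040941°, h=1515.281 m
→ ECEF (a=6378137.000, f=1/298.257222101): X=-5066137.9480, Y=3039117.9323, Z=-2399826.4738
→ Helmert⁻¹: X=-5066059.1442, Y=3038643.0817, Z=-2399744.2362
→ geod (Bowring, a=6378137.000): φ=-22.24252900°, λ=149.04449700°, h=1195.5150 m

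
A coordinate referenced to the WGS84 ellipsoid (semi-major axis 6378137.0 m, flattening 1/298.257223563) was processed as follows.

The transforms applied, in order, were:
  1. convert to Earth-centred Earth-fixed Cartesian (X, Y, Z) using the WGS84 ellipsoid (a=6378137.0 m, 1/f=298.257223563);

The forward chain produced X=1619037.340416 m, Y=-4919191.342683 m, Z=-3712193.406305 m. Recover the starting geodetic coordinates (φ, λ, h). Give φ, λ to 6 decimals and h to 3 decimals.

φ=-35.815692°, λ=-71.782243°, h=966.693 m

start: X=1619037.3404, Y=-4919191.3427, Z=-3712193.4063 m
→ geod (Bowring, a=6378137.000): φ=-35.81569200°, λ=-71.78224300°, h=966.6930 m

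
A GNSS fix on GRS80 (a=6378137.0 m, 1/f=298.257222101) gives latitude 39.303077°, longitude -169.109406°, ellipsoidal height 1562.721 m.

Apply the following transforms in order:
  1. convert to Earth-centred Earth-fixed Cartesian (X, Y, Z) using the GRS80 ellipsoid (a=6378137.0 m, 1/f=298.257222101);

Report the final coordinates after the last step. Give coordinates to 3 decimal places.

start: φ=39.303077°, λ=-169.109406°, h=1562.721 m
→ ECEF (a=6378137.000, f=1/298.257222101): X=-4854262.7298, Y=-933957.2331, Z=4019399.4791

X=-4854262.730 m, Y=-933957.233 m, Z=4019399.479 m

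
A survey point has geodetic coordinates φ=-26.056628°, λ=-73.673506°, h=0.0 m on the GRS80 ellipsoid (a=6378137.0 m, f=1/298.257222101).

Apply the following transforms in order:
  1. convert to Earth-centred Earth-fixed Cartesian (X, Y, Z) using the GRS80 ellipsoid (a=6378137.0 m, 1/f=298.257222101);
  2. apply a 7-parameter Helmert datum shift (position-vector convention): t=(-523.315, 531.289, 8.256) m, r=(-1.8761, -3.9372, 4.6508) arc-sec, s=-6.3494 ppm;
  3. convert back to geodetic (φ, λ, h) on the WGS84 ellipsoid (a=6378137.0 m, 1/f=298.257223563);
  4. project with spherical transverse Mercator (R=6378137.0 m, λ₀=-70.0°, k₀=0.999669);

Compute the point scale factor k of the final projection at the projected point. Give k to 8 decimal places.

1.00133066

start: φ=-26.056628°, λ=-73.673506°, h=0.000 m
→ ECEF (a=6378137.000, f=1/298.257222101): X=1611766.5895, Y=-5502365.6435, Z=-2784699.3748
→ Helmert 7p (PV): X=1611410.2600, Y=-5501788.4047, Z=-2784592.6253
→ geod (Bowring, a=6378137.000): φ=-26.05835607°, λ=-73.67530188°, h=-634.5296 m
→ into tm (λ₀=-70.0°): φ=-26.05835607°, λ−λ₀=-3.67530188°
scale k = 1.00133066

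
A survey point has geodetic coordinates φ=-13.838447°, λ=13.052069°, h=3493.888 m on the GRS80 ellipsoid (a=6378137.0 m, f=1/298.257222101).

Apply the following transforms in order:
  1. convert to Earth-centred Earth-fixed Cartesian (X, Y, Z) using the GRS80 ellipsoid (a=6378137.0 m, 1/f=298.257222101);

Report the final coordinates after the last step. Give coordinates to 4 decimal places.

start: φ=-13.838447°, λ=13.052069°, h=3493.888 m
→ ECEF (a=6378137.000, f=1/298.257222101): X=6037470.7693, Y=1399640.3174, Z=-1516468.3849

X=6037470.7693 m, Y=1399640.3174 m, Z=-1516468.3849 m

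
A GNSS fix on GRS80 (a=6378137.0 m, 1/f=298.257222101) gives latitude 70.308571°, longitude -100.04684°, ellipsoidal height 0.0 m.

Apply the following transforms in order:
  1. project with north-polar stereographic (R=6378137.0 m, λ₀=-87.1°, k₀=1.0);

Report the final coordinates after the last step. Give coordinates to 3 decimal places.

start: φ=70.308571°, λ=-100.046840°, h=0.000 m
→ stereo (R=6378137.0, λ₀=-87.1°): E=-496011.6643, N=-2157593.7425

E=-496011.664 m, N=-2157593.743 m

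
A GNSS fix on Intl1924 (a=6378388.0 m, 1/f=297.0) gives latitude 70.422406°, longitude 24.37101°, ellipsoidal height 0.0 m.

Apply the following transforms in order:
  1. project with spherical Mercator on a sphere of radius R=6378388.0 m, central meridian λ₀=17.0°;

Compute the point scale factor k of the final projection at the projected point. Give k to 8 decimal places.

start: φ=70.422406°, λ=24.371010°, h=0.000 m
→ into merc (λ₀=17.0°): φ=70.42240600°, λ−λ₀=7.37101000°
scale k = 2.98433394

2.98433394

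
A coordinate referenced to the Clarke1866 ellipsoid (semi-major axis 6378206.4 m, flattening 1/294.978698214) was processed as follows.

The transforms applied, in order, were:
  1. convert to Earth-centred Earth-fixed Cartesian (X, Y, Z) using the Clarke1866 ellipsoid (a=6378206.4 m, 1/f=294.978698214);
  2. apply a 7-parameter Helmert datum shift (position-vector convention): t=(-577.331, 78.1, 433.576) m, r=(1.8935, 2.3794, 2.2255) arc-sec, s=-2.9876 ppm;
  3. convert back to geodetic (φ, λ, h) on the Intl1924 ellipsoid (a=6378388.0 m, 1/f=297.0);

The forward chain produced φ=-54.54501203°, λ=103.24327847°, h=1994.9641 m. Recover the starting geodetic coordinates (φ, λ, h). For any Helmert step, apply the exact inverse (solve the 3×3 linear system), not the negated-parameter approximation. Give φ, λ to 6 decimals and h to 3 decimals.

φ=-54.550700°, λ=103.233526°, h=2525.356 m

start: φ=-54.545012°, λ=103.243278°, h=1994.964 m
→ ECEF (a=6378388.000, f=1/297.0): X=-849750.5902, Y=3610660.2825, Z=-5173898.0808
→ Helmert⁻¹: X=-849077.1500, Y=3610554.6300, Z=-5174390.0551
→ geod (Bowring, a=6378206.400): φ=-54.55070000°, λ=103.23352600°, h=2525.3560 m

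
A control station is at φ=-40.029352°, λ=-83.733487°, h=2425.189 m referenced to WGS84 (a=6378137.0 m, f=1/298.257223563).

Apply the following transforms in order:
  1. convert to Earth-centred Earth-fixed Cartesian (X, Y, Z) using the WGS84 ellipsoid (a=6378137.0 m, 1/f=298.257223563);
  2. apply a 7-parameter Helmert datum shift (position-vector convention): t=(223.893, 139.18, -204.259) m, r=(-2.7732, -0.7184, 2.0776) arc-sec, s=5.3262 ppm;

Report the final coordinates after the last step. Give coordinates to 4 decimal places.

X=534319.3936 m, Y=-4863172.3936 m, Z=-4082200.2364 m

start: φ=-40.029352°, λ=-83.733487°, h=2425.189 m
→ ECEF (a=6378137.000, f=1/298.257223563): X=534029.4537, Y=-4863236.1674, Z=-4082041.4815
→ Helmert 7p (PV): X=534319.3936, Y=-4863172.3936, Z=-4082200.2364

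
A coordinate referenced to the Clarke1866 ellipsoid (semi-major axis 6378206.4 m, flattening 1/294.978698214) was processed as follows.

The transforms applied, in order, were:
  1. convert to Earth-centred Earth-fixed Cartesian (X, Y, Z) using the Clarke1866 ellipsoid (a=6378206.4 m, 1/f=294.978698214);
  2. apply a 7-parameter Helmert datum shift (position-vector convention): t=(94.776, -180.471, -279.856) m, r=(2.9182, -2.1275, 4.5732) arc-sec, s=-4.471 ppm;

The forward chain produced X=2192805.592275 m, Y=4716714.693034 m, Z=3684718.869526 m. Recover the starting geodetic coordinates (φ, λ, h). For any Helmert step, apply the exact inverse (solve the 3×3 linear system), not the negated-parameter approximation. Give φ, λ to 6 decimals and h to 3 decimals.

φ=35.497562°, λ=65.066611°, h=3732.254 m

start: X=2192805.5923, Y=4716714.6930, Z=3684718.8695 m
→ Helmert⁻¹: X=2192863.2090, Y=4716919.7680, Z=3684925.8489
→ geod (Bowring, a=6378206.400): φ=35.49756200°, λ=65.06661100°, h=3732.2540 m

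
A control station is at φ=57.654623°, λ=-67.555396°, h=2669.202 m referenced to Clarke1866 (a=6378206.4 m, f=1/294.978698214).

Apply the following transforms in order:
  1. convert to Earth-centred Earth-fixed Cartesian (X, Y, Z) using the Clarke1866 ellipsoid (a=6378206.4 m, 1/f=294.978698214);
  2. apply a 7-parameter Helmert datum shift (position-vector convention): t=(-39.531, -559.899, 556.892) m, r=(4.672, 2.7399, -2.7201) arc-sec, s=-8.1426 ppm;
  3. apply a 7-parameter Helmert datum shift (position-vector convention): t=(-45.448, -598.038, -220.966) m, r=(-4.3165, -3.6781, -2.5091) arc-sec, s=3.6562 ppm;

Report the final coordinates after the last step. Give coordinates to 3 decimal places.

start: φ=57.654623°, λ=-67.555396°, h=2669.202 m
→ ECEF (a=6378206.400, f=1/294.978698214): X=1306553.9043, Y=-3162946.2272, Z=5367310.6492
→ Helmert 7p (PV): X=1306533.3194, Y=-3163619.1727, Z=5367734.8402
→ Helmert 7p (PV): X=1306358.4471, Y=-3164132.3400, Z=5367623.0031

X=1306358.447 m, Y=-3164132.340 m, Z=5367623.003 m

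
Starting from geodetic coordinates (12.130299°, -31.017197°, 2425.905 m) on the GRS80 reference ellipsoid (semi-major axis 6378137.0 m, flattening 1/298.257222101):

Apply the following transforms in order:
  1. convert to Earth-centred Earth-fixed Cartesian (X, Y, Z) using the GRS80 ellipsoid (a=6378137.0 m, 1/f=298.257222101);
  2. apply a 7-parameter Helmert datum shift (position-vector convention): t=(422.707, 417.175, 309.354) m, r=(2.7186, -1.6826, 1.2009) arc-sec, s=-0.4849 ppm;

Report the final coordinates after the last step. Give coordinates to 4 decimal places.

start: φ=12.130299°, λ=-31.017197°, h=2425.905 m
→ ECEF (a=6378137.000, f=1/298.257222101): X=5346920.2123, Y=-3214938.4338, Z=1332007.9400
→ Helmert 7p (PV): X=5347348.1785, Y=-3214506.1255, Z=1332317.8921

X=5347348.1785 m, Y=-3214506.1255 m, Z=1332317.8921 m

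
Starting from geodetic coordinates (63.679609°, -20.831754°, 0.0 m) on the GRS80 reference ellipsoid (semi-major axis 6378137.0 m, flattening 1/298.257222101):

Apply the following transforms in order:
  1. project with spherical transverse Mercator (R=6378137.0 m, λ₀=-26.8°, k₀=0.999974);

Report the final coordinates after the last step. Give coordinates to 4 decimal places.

E=294249.0328 m, N=7102351.1728 m

start: φ=63.679609°, λ=-20.831754°, h=0.000 m
→ tm (R=6378137.0, λ₀=-26.8°): E=294249.0328, N=7102351.1728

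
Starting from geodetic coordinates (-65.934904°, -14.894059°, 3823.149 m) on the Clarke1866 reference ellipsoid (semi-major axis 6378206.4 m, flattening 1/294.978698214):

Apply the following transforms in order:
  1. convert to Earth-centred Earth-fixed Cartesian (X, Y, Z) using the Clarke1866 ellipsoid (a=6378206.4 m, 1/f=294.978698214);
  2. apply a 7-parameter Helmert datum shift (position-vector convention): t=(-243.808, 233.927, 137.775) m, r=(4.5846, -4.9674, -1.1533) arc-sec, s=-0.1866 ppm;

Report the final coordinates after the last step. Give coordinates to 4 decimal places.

X=2522007.0789 m, Y=-670454.0136 m, Z=-5804107.5429 m

start: φ=-65.934904°, λ=-14.894059°, h=3823.149 m
→ ECEF (a=6378206.400, f=1/294.978698214): X=2522115.3256, Y=-670802.9744, Z=-5804292.2304
→ Helmert 7p (PV): X=2522007.0789, Y=-670454.0136, Z=-5804107.5429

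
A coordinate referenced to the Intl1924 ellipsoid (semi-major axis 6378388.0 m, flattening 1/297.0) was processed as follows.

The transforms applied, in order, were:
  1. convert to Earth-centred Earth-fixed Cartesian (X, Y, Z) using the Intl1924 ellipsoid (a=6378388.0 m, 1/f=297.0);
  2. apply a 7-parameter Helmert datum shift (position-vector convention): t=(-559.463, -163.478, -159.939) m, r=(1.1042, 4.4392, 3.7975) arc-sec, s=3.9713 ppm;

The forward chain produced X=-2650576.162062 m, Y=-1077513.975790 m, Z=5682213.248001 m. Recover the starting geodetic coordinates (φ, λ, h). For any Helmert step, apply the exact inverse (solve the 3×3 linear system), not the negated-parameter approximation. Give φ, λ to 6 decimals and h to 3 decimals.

start: X=-2650576.1621, Y=-1077513.9758, Z=5682213.2480 m
→ Helmert⁻¹: X=-2650148.3020, Y=-1077267.0089, Z=5682299.3515
→ geod (Bowring, a=6378388.000): φ=63.43210400°, λ=-157.87859700°, h=548.5490 m

φ=63.432104°, λ=-157.878597°, h=548.549 m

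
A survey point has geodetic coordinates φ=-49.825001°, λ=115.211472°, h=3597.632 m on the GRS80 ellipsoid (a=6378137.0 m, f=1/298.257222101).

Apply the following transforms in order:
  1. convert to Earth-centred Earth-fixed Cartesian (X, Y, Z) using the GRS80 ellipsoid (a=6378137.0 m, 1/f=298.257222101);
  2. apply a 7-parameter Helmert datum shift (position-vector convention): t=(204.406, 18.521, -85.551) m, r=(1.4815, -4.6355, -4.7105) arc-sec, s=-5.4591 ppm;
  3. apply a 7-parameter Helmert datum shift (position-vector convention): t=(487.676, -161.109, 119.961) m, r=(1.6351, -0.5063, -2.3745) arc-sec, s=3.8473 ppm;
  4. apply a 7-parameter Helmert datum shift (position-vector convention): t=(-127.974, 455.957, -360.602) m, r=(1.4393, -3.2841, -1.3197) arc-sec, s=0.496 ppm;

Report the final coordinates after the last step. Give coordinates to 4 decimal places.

X=-1756203.1405 m, Y=3732617.2234 m, Z=-4853313.6060 m

start: φ=-49.825001°, λ=115.211472°, h=3597.632 m
→ ECEF (a=6378137.000, f=1/298.257222101): X=-1757119.5287, Y=3732129.2402, Z=-4853003.5011
→ Helmert 7p (PV): X=-1756711.2361, Y=3732202.3711, Z=-4853075.2416
→ Helmert 7p (PV): X=-1756175.4414, Y=3732114.3156, Z=-4852948.6780
→ Helmert 7p (PV): X=-1756203.1405, Y=3732617.2234, Z=-4853313.6060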